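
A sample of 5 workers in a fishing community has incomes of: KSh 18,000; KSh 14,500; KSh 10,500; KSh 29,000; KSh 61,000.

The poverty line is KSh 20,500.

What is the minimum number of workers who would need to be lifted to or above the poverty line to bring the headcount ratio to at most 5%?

3

3 of the 5 workers are poor, so H = 3/5 = 0.600.
A headcount ratio of at most 5% allows at most ⌊0.05 × 5⌋ = 0 poor workers.
So at least 3 − 0 = 3 must be lifted.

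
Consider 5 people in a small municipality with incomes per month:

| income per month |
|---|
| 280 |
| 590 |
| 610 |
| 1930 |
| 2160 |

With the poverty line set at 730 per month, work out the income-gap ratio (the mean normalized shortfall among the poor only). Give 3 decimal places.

0.324

Poor units: 280, 590, 610 (q = 3 of N = 5).
Relative gaps: 0.6164, 0.1918, 0.1644; sum = 0.972603.
The income-gap ratio divides by q (the poor only): 0.972603 / 3 = 0.324.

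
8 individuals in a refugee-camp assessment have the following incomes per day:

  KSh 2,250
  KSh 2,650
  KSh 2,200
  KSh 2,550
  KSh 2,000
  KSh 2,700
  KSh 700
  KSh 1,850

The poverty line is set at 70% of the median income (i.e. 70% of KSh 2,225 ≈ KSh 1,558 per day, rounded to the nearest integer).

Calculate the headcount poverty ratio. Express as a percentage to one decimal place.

1 of the 8 individuals have income below KSh 1,558.
H = 1/8 = 12.5%.

12.5%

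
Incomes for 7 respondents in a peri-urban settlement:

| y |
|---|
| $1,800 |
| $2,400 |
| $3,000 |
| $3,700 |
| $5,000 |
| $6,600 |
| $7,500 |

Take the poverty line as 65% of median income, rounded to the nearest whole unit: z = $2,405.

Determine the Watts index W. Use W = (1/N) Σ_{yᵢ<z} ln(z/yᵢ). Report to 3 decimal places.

0.042

Below the line: $1,800, $2,400 (q = 2 of N = 7).
ln(z/y) terms: ln(2405/1800) = 0.2898; ln(2405/2400) = 0.0021.
W = 0.291844 / 7 = 0.042.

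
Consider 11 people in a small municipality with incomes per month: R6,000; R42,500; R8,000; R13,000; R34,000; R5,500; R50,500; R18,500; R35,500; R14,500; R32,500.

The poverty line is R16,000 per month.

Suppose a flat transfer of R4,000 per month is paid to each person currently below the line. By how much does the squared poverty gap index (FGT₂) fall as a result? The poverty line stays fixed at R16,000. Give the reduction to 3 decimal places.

Before: below the line — R5,500, R6,000, R8,000, R13,000, R14,500; squared poverty gap index (FGT₂) = 0.10138.
After the R4,000 transfer: below the line — R9,500, R10,000, R12,000; squared poverty gap index (FGT₂) = 0.03347.
Reduction = 0.10138 − 0.03347 = 0.068.

0.068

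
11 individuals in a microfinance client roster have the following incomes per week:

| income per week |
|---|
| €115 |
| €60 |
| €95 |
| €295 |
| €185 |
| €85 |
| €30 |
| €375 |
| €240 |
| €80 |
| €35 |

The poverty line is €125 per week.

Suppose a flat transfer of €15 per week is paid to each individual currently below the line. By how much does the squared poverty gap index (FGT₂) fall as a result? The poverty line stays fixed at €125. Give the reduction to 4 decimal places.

Before: below the line — €30, €35, €60, €80, €85, €95, €115; squared poverty gap index (FGT₂) = 0.151127.
After the €15 transfer: below the line — €45, €50, €75, €95, €100, €110; squared poverty gap index (FGT₂) = 0.094691.
Reduction = 0.151127 − 0.094691 = 0.0564.

0.0564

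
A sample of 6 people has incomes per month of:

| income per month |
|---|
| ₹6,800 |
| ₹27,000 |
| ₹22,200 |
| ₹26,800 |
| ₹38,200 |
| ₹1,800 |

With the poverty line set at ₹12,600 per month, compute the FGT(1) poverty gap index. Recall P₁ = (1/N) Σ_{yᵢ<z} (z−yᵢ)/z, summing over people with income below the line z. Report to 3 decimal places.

Poor units: ₹1,800, ₹6,800 (q = 2 of N = 6).
Normalized shortfalls: (12600−1800)/12600 = 0.8571; (12600−6800)/12600 = 0.4603.
Sum of shortfalls = 1.317460; P₁ averages over all N: 1.317460 / 6 = 0.220.

0.220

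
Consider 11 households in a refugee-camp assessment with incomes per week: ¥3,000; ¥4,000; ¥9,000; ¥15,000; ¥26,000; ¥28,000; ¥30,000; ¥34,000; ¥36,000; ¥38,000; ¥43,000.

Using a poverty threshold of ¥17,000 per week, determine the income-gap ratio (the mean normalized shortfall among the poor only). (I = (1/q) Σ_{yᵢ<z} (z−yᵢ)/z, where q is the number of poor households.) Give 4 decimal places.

Incomes under z: ¥3,000, ¥4,000, ¥9,000, ¥15,000 (q = 4 of N = 11).
Relative gaps: 0.8235, 0.7647, 0.4706, 0.1176; sum = 2.176471.
I averages over the q = 4 poor units only: 2.176471 / 4 = 0.5441.

0.5441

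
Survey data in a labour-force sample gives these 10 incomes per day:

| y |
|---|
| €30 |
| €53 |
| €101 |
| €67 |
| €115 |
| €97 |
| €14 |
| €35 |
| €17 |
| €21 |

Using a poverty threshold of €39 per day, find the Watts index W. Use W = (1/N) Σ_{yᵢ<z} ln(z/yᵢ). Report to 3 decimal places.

Below the line: €14, €17, €21, €30, €35 (q = 5 of N = 10).
Log shortfalls: ln(39/14) = 1.0245; ln(39/17) = 0.8303; ln(39/21) = 0.6190; ln(39/30) = 0.2624; ln(39/35) = 0.1082.
W = 2.844470 / 10 = 0.284.

0.284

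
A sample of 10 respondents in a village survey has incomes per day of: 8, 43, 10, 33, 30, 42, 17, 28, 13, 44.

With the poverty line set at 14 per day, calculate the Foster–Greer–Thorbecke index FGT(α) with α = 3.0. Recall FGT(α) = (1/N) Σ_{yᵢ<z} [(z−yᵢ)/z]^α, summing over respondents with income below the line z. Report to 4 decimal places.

Below z: 8, 10, 13 (q = 3 of N = 10).
Shortfall ratios: (14−8)/14 = 0.4286; (14−10)/14 = 0.2857; (14−13)/14 = 0.0714.
Raised to α = 3.0: 0.07872; 0.02332; 0.00036.
Sum = 0.102405; FGT(3.0) = 0.102405 / 10 = 0.0102.

0.0102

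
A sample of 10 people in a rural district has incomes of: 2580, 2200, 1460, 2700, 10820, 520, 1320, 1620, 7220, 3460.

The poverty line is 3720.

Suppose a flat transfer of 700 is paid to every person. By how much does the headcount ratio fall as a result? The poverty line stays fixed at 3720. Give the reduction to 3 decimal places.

0.100

Before: below the line — 520, 1320, 1460, 1620, 2200, 2580, 2700, 3460; headcount ratio = 0.80000.
After the 700 transfer: below the line — 1220, 2020, 2160, 2320, 2900, 3280, 3400; headcount ratio = 0.70000.
Reduction = 0.80000 − 0.70000 = 0.100.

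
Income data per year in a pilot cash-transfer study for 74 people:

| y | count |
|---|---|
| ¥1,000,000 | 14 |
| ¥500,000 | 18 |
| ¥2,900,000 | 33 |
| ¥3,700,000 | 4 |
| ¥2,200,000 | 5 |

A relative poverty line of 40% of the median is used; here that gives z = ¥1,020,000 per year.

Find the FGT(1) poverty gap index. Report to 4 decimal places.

0.1277

Incomes under z: 18×¥500,000, 14×¥1,000,000 (q = 32 of N = 74).
Relative gaps: (1020000−500000)/1020000 = 0.5098 (×18); (1020000−1000000)/1020000 = 0.0196 (×14).
Sum of shortfalls = 9.450980; P₁ averages over all N: 9.450980 / 74 = 0.1277.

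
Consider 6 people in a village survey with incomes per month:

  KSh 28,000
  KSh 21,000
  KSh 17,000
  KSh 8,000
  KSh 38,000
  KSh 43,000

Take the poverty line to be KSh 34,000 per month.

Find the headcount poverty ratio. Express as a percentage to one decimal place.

4 of the 6 people have income below KSh 34,000.
H = 4/6 = 66.7%.

66.7%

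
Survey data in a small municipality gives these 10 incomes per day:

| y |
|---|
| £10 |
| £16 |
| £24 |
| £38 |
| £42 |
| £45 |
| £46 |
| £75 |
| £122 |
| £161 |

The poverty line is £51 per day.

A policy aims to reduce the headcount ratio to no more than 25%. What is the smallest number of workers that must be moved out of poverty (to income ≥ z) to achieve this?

7 of the 10 workers are poor, so H = 7/10 = 0.700.
A headcount ratio of at most 25% allows at most ⌊0.25 × 10⌋ = 2 poor workers.
So at least 7 − 2 = 5 must be lifted.

5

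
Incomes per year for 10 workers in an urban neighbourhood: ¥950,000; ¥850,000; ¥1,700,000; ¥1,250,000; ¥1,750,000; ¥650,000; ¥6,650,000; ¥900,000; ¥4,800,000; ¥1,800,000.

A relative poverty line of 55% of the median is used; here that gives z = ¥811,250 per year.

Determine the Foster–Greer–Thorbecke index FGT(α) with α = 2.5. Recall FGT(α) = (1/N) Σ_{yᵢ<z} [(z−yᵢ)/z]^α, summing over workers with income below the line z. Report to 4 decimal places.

Below the line: ¥650,000 (q = 1 of N = 10).
Normalized shortfalls: (811250−650000)/811250 = 0.1988.
Raised to α = 2.5: 0.01761.
Sum = 0.017614; FGT(2.5) = 0.017614 / 10 = 0.0018.

0.0018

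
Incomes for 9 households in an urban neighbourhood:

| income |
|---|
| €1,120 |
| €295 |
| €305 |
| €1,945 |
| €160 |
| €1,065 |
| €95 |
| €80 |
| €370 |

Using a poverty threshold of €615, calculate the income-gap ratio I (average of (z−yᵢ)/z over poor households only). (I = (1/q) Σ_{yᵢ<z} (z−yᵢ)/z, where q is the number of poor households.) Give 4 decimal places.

Poor units: €80, €95, €160, €295, €305, €370 (q = 6 of N = 9).
Relative gaps: 0.8699, 0.8455, 0.7398, 0.5203, 0.5041, 0.3984; sum = 3.878049.
The income-gap ratio divides by q (the poor only): 3.878049 / 6 = 0.6463.

0.6463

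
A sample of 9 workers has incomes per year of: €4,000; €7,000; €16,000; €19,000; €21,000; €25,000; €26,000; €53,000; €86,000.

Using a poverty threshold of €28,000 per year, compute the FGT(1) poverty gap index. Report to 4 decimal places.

0.3095

Below z: €4,000, €7,000, €16,000, €19,000, €21,000, €25,000, €26,000 (q = 7 of N = 9).
Relative gaps: (28000−4000)/28000 = 0.8571; (28000−7000)/28000 = 0.7500; (28000−16000)/28000 = 0.4286; (28000−19000)/28000 = 0.3214; (28000−21000)/28000 = 0.2500; (28000−25000)/28000 = 0.1071; (28000−26000)/28000 = 0.0714.
Sum of shortfalls = 2.785714; P₁ averages over all N: 2.785714 / 9 = 0.3095.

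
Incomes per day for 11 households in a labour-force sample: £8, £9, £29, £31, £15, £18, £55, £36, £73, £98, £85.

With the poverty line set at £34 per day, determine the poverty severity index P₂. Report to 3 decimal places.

0.154

Incomes under z: £8, £9, £15, £18, £29, £31 (q = 6 of N = 11).
Gap ratios (z−y)/z: (34−8)/34 = 0.7647; (34−9)/34 = 0.7353; (34−15)/34 = 0.5588; (34−18)/34 = 0.4706; (34−29)/34 = 0.1471; (34−31)/34 = 0.0882.
Squared: 0.5848; 0.5407; 0.3123; 0.2215; 0.0216; 0.0078.
Sum = 1.688581; P₂ = 1.688581 / 11 = 0.154.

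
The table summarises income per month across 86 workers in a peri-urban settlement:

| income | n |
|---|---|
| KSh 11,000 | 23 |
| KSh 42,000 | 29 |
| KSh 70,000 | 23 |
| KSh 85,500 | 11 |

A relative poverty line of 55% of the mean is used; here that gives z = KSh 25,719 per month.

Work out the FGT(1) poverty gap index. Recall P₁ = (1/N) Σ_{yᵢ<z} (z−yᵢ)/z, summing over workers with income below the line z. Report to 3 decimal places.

0.153

Poor units: 23×KSh 11,000 (q = 23 of N = 86).
Relative gaps: (25719−11000)/25719 = 0.5723 (×23).
Sum of shortfalls = 13.162915; P₁ averages over all N: 13.162915 / 86 = 0.153.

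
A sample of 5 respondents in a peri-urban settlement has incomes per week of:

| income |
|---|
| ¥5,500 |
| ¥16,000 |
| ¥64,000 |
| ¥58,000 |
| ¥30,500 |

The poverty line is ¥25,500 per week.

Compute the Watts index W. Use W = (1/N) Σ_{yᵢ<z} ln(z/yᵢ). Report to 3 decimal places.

0.400

Below z: ¥5,500, ¥16,000 (q = 2 of N = 5).
ln(z/y) terms: ln(25500/5500) = 1.5339; ln(25500/16000) = 0.4661.
W = 2.000020 / 5 = 0.400.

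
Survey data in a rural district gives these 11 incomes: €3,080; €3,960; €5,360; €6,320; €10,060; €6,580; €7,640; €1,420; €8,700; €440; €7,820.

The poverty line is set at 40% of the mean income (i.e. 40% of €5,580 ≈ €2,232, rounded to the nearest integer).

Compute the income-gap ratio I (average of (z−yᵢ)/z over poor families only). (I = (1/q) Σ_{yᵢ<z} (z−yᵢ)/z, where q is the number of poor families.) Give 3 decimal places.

Poor units: €440, €1,420 (q = 2 of N = 11).
Relative gaps: 0.8029, 0.3638; sum = 1.166667.
The income-gap ratio divides by q (the poor only): 1.166667 / 2 = 0.583.

0.583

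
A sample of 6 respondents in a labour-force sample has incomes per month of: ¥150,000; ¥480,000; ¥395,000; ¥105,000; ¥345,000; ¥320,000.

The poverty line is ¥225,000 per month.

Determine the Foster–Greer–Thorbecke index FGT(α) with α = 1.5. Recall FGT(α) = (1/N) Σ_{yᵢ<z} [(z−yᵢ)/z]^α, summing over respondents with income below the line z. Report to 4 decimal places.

Poor units: ¥105,000, ¥150,000 (q = 2 of N = 6).
Shortfall ratios: (225000−105000)/225000 = 0.5333; (225000−150000)/225000 = 0.3333.
Raised to α = 1.5: 0.38949; 0.19245.
Sum = 0.581942; FGT(1.5) = 0.581942 / 6 = 0.0970.

0.0970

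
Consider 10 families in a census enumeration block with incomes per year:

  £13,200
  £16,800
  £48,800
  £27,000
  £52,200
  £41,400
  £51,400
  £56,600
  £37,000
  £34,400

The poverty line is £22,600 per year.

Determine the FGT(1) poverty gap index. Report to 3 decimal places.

0.067

Below the line: £13,200, £16,800 (q = 2 of N = 10).
Shortfall ratios: (22600−13200)/22600 = 0.4159; (22600−16800)/22600 = 0.2566.
Sum of shortfalls = 0.672566; P₁ averages over all N: 0.672566 / 10 = 0.067.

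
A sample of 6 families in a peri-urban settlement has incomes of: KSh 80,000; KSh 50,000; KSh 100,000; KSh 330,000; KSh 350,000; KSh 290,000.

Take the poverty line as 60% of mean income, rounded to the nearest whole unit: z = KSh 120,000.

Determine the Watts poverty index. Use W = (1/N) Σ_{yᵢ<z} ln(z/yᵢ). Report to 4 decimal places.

0.2439

Below z: KSh 50,000, KSh 80,000, KSh 100,000 (q = 3 of N = 6).
Log shortfalls: ln(120000/50000) = 0.8755; ln(120000/80000) = 0.4055; ln(120000/100000) = 0.1823.
W = 1.463255 / 6 = 0.2439.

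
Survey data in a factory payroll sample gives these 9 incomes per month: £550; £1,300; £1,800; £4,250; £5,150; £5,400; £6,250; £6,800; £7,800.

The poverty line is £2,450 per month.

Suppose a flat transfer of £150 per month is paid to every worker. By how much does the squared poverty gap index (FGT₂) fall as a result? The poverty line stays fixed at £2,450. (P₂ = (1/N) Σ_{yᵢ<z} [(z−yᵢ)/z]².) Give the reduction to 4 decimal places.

0.0193

Before: below the line — £550, £1,300, £1,800; squared poverty gap index (FGT₂) = 0.099125.
After the £150 transfer: below the line — £700, £1,450, £1,950; squared poverty gap index (FGT₂) = 0.079828.
Reduction = 0.099125 − 0.079828 = 0.0193.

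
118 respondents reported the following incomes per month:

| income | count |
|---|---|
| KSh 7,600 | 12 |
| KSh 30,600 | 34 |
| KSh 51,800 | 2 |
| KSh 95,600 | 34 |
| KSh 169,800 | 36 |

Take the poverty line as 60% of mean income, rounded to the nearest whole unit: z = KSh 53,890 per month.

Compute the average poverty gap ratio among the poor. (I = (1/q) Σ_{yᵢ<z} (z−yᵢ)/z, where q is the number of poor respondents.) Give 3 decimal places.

0.522

Below the line: 12×KSh 7,600, 34×KSh 30,600, 2×KSh 51,800 (q = 48 of N = 118).
Relative gaps: 0.8590 (×12), 0.4322 (×34), 0.0388 (×2); sum = 25.079235.
The income-gap ratio divides by q (the poor only): 25.079235 / 48 = 0.522.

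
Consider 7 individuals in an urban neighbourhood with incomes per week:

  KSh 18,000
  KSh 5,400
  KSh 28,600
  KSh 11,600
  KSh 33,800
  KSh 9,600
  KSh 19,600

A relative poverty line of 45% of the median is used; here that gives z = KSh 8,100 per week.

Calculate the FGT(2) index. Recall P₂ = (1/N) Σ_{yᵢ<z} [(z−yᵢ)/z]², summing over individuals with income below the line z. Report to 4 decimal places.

0.0159

Incomes under z: KSh 5,400 (q = 1 of N = 7).
Relative gaps: (8100−5400)/8100 = 0.3333.
Squared: 0.1111.
Sum = 0.111111; P₂ = 0.111111 / 7 = 0.0159.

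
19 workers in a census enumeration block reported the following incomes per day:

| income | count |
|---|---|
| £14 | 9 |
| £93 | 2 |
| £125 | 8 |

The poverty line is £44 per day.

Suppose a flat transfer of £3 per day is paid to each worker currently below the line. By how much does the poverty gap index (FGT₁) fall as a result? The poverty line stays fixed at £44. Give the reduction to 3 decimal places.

0.032

Before: below the line — 9×£14; poverty gap index (FGT₁) = 0.32297.
After the £3 transfer: below the line — 9×£17; poverty gap index (FGT₁) = 0.29067.
Reduction = 0.32297 − 0.29067 = 0.032.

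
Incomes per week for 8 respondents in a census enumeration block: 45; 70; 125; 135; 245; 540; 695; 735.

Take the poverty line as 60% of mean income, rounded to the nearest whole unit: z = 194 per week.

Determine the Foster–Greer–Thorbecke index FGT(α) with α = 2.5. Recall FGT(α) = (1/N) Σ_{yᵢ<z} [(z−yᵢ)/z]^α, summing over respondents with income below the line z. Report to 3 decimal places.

0.121

Poor units: 45, 70, 125, 135 (q = 4 of N = 8).
Normalized shortfalls: (194−45)/194 = 0.7680; (194−70)/194 = 0.6392; (194−125)/194 = 0.3557; (194−135)/194 = 0.3041.
Raised to α = 2.5: 0.51697; 0.32663; 0.07544; 0.05101.
Sum = 0.970040; FGT(2.5) = 0.970040 / 8 = 0.121.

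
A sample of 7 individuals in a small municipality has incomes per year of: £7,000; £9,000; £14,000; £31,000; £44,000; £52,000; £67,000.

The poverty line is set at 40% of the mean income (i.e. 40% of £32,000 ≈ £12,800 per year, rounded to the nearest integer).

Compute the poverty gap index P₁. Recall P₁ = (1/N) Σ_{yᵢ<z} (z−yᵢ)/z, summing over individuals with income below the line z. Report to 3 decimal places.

Poor units: £7,000, £9,000 (q = 2 of N = 7).
Relative gaps: (12800−7000)/12800 = 0.4531; (12800−9000)/12800 = 0.2969.
Sum of shortfalls = 0.750000; P₁ averages over all N: 0.750000 / 7 = 0.107.

0.107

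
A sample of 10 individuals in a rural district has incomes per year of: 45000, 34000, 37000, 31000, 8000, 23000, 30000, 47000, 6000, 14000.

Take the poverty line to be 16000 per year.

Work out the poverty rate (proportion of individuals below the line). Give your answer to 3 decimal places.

0.300

3 of the 10 individuals have income below 16000.
H = 3/10 = 0.300.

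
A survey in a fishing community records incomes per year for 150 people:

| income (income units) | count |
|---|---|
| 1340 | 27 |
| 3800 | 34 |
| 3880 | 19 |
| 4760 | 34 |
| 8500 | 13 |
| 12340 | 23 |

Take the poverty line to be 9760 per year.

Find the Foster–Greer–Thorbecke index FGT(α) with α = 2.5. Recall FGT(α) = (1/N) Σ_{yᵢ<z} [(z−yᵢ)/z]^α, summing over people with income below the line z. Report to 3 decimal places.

Below the line: 27×1340, 34×3800, 19×3880, 34×4760, 13×8500 (q = 127 of N = 150).
Relative gaps: (9760−1340)/9760 = 0.8627 (×27); (9760−3800)/9760 = 0.6107 (×34); (9760−3880)/9760 = 0.6025 (×19); (9760−4760)/9760 = 0.5123 (×34); (9760−8500)/9760 = 0.1291 (×13).
Raised to α = 2.5: 0.69128 (×27); 0.29140 (×34); 0.28172 (×19); 0.18785 (×34); 0.00599 (×13).
Sum = 40.389551; FGT(2.5) = 40.389551 / 150 = 0.269.

0.269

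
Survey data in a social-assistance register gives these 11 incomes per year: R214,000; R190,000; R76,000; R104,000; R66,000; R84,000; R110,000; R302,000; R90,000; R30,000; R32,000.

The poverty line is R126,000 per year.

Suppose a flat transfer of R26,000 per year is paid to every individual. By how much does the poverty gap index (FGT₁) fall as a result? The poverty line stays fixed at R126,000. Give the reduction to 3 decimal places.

Before: below the line — R30,000, R32,000, R66,000, R76,000, R84,000, R90,000, R104,000, R110,000; poverty gap index (FGT₁) = 0.30014.
After the R26,000 transfer: below the line — R56,000, R58,000, R92,000, R102,000, R110,000, R116,000; poverty gap index (FGT₁) = 0.16017.
Reduction = 0.30014 − 0.16017 = 0.140.

0.140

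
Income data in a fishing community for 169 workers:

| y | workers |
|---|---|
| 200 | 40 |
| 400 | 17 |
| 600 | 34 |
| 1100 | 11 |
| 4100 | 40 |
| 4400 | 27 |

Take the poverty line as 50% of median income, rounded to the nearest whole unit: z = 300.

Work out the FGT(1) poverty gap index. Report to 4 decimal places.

Below z: 40×200 (q = 40 of N = 169).
Normalized shortfalls: (300−200)/300 = 0.3333 (×40).
Sum of shortfalls = 13.333333; P₁ averages over all N: 13.333333 / 169 = 0.0789.

0.0789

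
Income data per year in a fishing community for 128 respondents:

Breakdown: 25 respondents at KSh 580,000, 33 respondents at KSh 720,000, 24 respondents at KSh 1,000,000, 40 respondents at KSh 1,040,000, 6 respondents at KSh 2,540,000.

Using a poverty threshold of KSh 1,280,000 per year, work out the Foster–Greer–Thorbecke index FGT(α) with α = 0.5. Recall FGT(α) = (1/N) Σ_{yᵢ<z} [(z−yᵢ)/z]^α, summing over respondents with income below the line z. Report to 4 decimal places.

0.5380

Below z: 25×KSh 580,000, 33×KSh 720,000, 24×KSh 1,000,000, 40×KSh 1,040,000 (q = 122 of N = 128).
Shortfall ratios: (1280000−580000)/1280000 = 0.5469 (×25); (1280000−720000)/1280000 = 0.4375 (×33); (1280000−1000000)/1280000 = 0.2188 (×24); (1280000−1040000)/1280000 = 0.1875 (×40).
Raised to α = 0.5: 0.73951 (×25); 0.66144 (×33); 0.46771 (×24); 0.43301 (×40).
Sum = 68.860678; FGT(0.5) = 68.860678 / 128 = 0.5380.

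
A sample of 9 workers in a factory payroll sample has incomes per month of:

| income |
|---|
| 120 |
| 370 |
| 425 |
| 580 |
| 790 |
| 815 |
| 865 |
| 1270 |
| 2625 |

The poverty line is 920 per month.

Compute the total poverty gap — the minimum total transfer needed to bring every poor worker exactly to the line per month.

Incomes under z: 120, 370, 425, 580, 790, 815, 865 (q = 7 of N = 9).
Individual gaps: 920−120 = 800; 920−370 = 550; 920−425 = 495; 920−580 = 340; 920−790 = 130; 920−815 = 105; 920−865 = 55.
Aggregate gap = 2475.

2475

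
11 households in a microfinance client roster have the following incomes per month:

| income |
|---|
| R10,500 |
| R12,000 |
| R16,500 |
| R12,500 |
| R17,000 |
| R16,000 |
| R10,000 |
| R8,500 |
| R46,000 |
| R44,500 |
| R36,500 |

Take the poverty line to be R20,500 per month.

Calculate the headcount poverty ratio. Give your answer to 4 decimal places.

8 of the 11 households have income below R20,500.
H = 8/11 = 0.7273.

0.7273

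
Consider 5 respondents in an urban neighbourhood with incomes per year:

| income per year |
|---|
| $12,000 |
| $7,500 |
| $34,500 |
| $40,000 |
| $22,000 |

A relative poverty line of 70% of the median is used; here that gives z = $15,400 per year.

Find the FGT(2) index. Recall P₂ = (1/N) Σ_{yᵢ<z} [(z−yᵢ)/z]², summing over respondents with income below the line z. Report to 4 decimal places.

Below the line: $7,500, $12,000 (q = 2 of N = 5).
Gap ratios (z−y)/z: (15400−7500)/15400 = 0.5130; (15400−12000)/15400 = 0.2208.
Squared: 0.2632; 0.0487.
Sum = 0.311899; P₂ = 0.311899 / 5 = 0.0624.

0.0624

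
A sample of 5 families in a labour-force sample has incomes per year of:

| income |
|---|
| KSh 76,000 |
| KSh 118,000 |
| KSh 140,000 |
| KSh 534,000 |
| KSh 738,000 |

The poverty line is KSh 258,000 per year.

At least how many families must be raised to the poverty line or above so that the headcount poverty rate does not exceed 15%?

3

3 of the 5 families are poor, so H = 3/5 = 0.600.
A headcount ratio of at most 15% allows at most ⌊0.15 × 5⌋ = 0 poor families.
So at least 3 − 0 = 3 must be lifted.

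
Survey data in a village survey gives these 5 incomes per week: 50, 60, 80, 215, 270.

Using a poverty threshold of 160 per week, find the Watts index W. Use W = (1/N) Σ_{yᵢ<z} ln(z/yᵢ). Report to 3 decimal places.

0.567

Incomes under z: 50, 60, 80 (q = 3 of N = 5).
Log shortfalls: ln(160/50) = 1.1632; ln(160/60) = 0.9808; ln(160/80) = 0.6931.
W = 2.837127 / 5 = 0.567.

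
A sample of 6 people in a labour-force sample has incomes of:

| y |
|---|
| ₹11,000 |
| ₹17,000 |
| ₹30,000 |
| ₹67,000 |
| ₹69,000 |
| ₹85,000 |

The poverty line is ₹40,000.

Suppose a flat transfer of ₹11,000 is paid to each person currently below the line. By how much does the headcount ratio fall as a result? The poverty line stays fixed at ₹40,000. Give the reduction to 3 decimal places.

0.167

Before: below the line — ₹11,000, ₹17,000, ₹30,000; headcount ratio = 0.50000.
After the ₹11,000 transfer: below the line — ₹22,000, ₹28,000; headcount ratio = 0.33333.
Reduction = 0.50000 − 0.33333 = 0.167.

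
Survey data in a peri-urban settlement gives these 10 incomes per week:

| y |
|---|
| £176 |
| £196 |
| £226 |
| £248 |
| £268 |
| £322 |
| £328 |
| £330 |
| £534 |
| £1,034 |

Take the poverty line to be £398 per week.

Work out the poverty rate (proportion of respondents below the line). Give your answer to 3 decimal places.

0.800

8 of the 10 respondents have income below £398.
H = 8/10 = 0.800.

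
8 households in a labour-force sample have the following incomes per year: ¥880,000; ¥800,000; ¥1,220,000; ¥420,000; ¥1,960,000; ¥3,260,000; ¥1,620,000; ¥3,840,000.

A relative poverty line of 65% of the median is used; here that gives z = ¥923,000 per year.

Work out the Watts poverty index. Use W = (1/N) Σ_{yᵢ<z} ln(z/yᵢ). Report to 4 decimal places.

0.1223

Poor units: ¥420,000, ¥800,000, ¥880,000 (q = 3 of N = 8).
Log shortfalls: ln(923000/420000) = 0.7874; ln(923000/800000) = 0.1430; ln(923000/880000) = 0.0477.
W = 0.978099 / 8 = 0.1223.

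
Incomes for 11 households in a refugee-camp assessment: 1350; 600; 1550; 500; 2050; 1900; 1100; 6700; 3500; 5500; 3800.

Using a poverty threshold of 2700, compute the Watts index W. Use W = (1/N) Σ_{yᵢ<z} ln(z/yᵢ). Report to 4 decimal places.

Below z: 500, 600, 1100, 1350, 1550, 1900, 2050 (q = 7 of N = 11).
Log shortfalls: ln(2700/500) = 1.6864; ln(2700/600) = 1.5041; ln(2700/1100) = 0.8979; ln(2700/1350) = 0.6931; ln(2700/1550) = 0.5550; ln(2700/1900) = 0.3514; ln(2700/2050) = 0.2754.
W = 5.963372 / 11 = 0.5421.

0.5421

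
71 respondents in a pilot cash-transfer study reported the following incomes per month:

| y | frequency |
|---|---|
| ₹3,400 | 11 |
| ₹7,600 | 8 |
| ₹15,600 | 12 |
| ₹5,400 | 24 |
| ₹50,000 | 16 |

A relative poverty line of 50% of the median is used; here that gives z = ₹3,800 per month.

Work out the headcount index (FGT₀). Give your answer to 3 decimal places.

11 of the 71 respondents have income below ₹3,800.
H = 11/71 = 0.155.

0.155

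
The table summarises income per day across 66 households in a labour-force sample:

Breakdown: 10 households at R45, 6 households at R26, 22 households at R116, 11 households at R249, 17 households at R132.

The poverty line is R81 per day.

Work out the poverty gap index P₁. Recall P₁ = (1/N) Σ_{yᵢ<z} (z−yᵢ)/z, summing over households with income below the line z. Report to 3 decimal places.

Poor units: 6×R26, 10×R45 (q = 16 of N = 66).
Gap ratios (z−y)/z: (81−26)/81 = 0.6790 (×6); (81−45)/81 = 0.4444 (×10).
Σ = 8.518519. Dividing by the full population N = 66 gives P₁ = 0.129.

0.129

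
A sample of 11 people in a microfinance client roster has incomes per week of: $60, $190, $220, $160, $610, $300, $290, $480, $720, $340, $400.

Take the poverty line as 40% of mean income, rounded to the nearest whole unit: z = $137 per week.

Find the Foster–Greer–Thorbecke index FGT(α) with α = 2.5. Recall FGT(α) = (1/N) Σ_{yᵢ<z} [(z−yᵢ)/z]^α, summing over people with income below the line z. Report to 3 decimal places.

Below z: $60 (q = 1 of N = 11).
Normalized shortfalls: (137−60)/137 = 0.5620.
Raised to α = 2.5: 0.23682.
Sum = 0.236824; FGT(2.5) = 0.236824 / 11 = 0.022.

0.022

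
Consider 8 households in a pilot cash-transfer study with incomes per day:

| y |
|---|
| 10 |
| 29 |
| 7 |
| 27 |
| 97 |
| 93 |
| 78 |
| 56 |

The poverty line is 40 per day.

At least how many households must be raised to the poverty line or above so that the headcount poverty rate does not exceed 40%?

1

4 of the 8 households are poor, so H = 4/8 = 0.500.
A headcount ratio of at most 40% allows at most ⌊0.40 × 8⌋ = 3 poor households.
So at least 4 − 3 = 1 must be lifted.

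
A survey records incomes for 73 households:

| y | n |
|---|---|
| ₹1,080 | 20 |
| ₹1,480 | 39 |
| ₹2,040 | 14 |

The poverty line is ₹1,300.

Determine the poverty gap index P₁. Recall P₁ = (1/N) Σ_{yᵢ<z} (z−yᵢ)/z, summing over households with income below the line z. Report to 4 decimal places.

0.0464

Poor units: 20×₹1,080 (q = 20 of N = 73).
Gap ratios (z−y)/z: (1300−1080)/1300 = 0.1692 (×20).
Σ = 3.384615. Dividing by the full population N = 73 gives P₁ = 0.0464.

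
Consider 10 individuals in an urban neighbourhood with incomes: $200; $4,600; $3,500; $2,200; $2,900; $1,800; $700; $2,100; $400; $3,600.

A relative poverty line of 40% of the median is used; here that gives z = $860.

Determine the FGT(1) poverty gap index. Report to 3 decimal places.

Incomes under z: $200, $400, $700 (q = 3 of N = 10).
Normalized shortfalls: (860−200)/860 = 0.7674; (860−400)/860 = 0.5349; (860−700)/860 = 0.1860.
Σ = 1.488372. Dividing by the full population N = 10 gives P₁ = 0.149.

0.149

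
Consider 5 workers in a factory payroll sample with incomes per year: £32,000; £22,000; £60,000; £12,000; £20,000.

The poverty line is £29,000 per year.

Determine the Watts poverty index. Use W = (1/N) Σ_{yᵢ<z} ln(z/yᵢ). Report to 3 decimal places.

0.306

Below the line: £12,000, £20,000, £22,000 (q = 3 of N = 5).
Log gaps: ln(29000/12000) = 0.8824; ln(29000/20000) = 0.3716; ln(29000/22000) = 0.2763.
W = 1.530206 / 5 = 0.306.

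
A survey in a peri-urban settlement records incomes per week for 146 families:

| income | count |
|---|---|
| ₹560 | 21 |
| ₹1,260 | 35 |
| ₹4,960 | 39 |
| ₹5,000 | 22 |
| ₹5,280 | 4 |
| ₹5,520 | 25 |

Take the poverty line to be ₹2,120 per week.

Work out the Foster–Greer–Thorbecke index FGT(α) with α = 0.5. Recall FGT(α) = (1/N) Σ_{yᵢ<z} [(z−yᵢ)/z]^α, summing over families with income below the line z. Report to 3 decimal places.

0.276

Poor units: 21×₹560, 35×₹1,260 (q = 56 of N = 146).
Relative gaps: (2120−560)/2120 = 0.7358 (×21); (2120−1260)/2120 = 0.4057 (×35).
Raised to α = 0.5: 0.85782 (×21); 0.63691 (×35).
Sum = 40.306161; FGT(0.5) = 40.306161 / 146 = 0.276.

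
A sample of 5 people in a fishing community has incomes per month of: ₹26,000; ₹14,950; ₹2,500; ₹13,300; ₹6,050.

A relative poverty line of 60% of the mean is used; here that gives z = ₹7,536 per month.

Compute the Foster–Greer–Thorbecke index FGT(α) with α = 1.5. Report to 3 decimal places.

Below the line: ₹2,500, ₹6,050 (q = 2 of N = 5).
Normalized shortfalls: (7536−2500)/7536 = 0.6683; (7536−6050)/7536 = 0.1972.
Raised to α = 1.5: 0.54628; 0.08756.
Sum = 0.633845; FGT(1.5) = 0.633845 / 5 = 0.127.

0.127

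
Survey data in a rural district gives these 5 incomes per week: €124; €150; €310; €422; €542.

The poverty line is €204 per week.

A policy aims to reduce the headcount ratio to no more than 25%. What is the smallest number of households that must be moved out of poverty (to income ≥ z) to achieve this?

Currently q = 2 of N = 5 are below the line (H = 0.400).
A headcount ratio of at most 25% allows at most ⌊0.25 × 5⌋ = 1 poor households.
So at least 2 − 1 = 1 must be lifted.

1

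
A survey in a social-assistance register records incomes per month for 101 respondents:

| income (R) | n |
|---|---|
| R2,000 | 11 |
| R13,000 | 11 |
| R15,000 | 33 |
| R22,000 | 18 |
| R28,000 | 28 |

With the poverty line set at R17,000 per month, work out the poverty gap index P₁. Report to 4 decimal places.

0.1602

Poor units: 11×R2,000, 11×R13,000, 33×R15,000 (q = 55 of N = 101).
Shortfall ratios: (17000−2000)/17000 = 0.8824 (×11); (17000−13000)/17000 = 0.2353 (×11); (17000−15000)/17000 = 0.1176 (×33).
Sum of shortfalls = 16.176471; P₁ averages over all N: 16.176471 / 101 = 0.1602.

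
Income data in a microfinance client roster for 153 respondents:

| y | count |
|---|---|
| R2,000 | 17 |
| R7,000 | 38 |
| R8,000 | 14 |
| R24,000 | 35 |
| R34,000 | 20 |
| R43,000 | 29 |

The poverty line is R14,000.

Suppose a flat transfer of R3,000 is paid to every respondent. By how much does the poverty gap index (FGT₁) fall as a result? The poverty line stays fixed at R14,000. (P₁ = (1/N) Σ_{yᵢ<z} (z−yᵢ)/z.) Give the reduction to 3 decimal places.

0.097

Before: below the line — 17×R2,000, 38×R7,000, 14×R8,000; poverty gap index (FGT₁) = 0.25864.
After the R3,000 transfer: below the line — 17×R5,000, 38×R10,000, 14×R11,000; poverty gap index (FGT₁) = 0.16200.
Reduction = 0.25864 − 0.16200 = 0.097.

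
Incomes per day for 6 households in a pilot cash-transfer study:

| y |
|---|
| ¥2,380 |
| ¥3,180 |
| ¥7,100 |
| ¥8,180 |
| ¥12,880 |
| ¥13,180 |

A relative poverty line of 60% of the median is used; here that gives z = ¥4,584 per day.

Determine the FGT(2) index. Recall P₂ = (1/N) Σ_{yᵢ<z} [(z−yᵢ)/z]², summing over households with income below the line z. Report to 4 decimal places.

0.0542

Below z: ¥2,380, ¥3,180 (q = 2 of N = 6).
Gap ratios (z−y)/z: (4584−2380)/4584 = 0.4808; (4584−3180)/4584 = 0.3063.
Squared: 0.2312; 0.0938.
Sum = 0.324980; P₂ = 0.324980 / 6 = 0.0542.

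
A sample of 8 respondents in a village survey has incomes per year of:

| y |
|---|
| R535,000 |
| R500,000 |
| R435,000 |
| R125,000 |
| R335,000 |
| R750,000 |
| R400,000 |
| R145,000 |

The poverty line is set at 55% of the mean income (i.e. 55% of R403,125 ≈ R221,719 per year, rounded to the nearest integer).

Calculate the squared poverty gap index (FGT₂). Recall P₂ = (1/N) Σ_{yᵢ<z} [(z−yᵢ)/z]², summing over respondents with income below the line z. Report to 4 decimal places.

Incomes under z: R125,000, R145,000 (q = 2 of N = 8).
Gap ratios (z−y)/z: (221719−125000)/221719 = 0.4362; (221719−145000)/221719 = 0.3460.
Squared: 0.1903; 0.1197.
Sum = 0.310020; P₂ = 0.310020 / 8 = 0.0388.

0.0388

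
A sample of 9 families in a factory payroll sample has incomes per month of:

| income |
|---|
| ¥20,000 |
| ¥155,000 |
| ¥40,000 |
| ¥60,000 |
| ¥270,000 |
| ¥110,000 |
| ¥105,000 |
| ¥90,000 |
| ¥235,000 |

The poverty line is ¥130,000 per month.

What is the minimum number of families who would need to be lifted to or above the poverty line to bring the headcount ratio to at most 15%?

5

6 of the 9 families are poor, so H = 6/9 = 0.667.
A headcount ratio of at most 15% allows at most ⌊0.15 × 9⌋ = 1 poor families.
So at least 6 − 1 = 5 must be lifted.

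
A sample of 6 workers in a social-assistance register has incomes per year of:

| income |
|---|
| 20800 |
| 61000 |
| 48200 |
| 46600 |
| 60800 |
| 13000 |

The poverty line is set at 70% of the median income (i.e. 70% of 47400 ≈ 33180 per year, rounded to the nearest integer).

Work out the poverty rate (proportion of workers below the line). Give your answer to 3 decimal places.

2 of the 6 workers have income below 33180.
H = 2/6 = 0.333.

0.333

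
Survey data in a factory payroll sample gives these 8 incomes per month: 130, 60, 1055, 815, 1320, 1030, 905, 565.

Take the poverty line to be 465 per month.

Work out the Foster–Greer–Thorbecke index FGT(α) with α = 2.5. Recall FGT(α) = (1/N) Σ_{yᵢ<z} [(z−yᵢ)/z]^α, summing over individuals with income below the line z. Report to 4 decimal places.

Poor units: 60, 130 (q = 2 of N = 8).
Gap ratios (z−y)/z: (465−60)/465 = 0.8710; (465−130)/465 = 0.7204.
Raised to α = 2.5: 0.70795; 0.44053.
Sum = 1.148488; FGT(2.5) = 1.148488 / 8 = 0.1436.

0.1436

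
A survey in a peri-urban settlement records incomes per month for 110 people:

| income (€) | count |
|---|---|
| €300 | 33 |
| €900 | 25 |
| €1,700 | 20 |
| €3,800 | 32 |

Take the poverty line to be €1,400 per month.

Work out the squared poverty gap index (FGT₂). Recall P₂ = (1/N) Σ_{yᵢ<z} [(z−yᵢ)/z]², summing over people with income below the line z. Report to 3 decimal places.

Below z: 33×€300, 25×€900 (q = 58 of N = 110).
Shortfall ratios: (1400−300)/1400 = 0.7857 (×33); (1400−900)/1400 = 0.3571 (×25).
Squared: 0.6173 (×33); 0.1276 (×25).
Sum = 23.561224; P₂ = 23.561224 / 110 = 0.214.

0.214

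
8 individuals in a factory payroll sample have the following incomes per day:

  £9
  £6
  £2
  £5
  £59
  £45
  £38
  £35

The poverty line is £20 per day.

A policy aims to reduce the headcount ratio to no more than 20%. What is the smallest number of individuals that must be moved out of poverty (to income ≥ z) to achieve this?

4 of the 8 individuals are poor, so H = 4/8 = 0.500.
A headcount ratio of at most 20% allows at most ⌊0.20 × 8⌋ = 1 poor individuals.
So at least 4 − 1 = 3 must be lifted.

3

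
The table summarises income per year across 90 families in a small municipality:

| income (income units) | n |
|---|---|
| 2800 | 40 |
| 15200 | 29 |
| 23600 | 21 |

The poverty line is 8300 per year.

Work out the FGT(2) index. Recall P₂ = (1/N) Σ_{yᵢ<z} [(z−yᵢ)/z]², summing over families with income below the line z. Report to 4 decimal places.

Incomes under z: 40×2800 (q = 40 of N = 90).
Normalized shortfalls: (8300−2800)/8300 = 0.6627 (×40).
Squared: 0.4391 (×40).
Sum = 17.564233; P₂ = 17.564233 / 90 = 0.1952.

0.1952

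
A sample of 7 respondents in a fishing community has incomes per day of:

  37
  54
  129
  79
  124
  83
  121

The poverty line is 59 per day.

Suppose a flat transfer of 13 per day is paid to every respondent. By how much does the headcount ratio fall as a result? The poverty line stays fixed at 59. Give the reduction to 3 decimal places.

0.143

Before: below the line — 37, 54; headcount ratio = 0.28571.
After the 13 transfer: below the line — 50; headcount ratio = 0.14286.
Reduction = 0.28571 − 0.14286 = 0.143.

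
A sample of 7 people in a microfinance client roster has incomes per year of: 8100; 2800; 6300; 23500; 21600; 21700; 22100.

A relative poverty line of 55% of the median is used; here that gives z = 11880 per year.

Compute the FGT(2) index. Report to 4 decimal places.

Below the line: 2800, 6300, 8100 (q = 3 of N = 7).
Relative gaps: (11880−2800)/11880 = 0.7643; (11880−6300)/11880 = 0.4697; (11880−8100)/11880 = 0.3182.
Squared: 0.5842; 0.2206; 0.1012.
Sum = 0.906024; P₂ = 0.906024 / 7 = 0.1294.

0.1294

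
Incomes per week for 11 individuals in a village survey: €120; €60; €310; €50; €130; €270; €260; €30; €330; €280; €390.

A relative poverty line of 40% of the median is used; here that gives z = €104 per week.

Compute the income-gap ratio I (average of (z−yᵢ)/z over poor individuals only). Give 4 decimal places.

0.5513

Incomes under z: €30, €50, €60 (q = 3 of N = 11).
Relative gaps: 0.7115, 0.5192, 0.4231; sum = 1.653846.
The income-gap ratio divides by q (the poor only): 1.653846 / 3 = 0.5513.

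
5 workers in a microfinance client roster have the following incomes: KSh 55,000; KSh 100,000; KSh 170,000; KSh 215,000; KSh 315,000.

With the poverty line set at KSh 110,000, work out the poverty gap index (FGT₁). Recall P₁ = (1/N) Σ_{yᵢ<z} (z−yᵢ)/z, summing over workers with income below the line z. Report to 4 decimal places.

Below z: KSh 55,000, KSh 100,000 (q = 2 of N = 5).
Relative gaps: (110000−55000)/110000 = 0.5000; (110000−100000)/110000 = 0.0909.
Sum of shortfalls = 0.590909; P₁ averages over all N: 0.590909 / 5 = 0.1182.

0.1182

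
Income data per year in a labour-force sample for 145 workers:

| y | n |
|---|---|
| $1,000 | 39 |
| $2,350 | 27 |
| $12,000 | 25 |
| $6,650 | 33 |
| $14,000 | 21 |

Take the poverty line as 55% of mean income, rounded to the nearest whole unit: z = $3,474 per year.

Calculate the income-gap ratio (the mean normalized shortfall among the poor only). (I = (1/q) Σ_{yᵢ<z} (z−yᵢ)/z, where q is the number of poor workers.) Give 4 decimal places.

0.5532

Below the line: 39×$1,000, 27×$2,350 (q = 66 of N = 145).
Relative gaps: 0.7121 (×39), 0.3235 (×27); sum = 36.509499.
The income-gap ratio divides by q (the poor only): 36.509499 / 66 = 0.5532.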